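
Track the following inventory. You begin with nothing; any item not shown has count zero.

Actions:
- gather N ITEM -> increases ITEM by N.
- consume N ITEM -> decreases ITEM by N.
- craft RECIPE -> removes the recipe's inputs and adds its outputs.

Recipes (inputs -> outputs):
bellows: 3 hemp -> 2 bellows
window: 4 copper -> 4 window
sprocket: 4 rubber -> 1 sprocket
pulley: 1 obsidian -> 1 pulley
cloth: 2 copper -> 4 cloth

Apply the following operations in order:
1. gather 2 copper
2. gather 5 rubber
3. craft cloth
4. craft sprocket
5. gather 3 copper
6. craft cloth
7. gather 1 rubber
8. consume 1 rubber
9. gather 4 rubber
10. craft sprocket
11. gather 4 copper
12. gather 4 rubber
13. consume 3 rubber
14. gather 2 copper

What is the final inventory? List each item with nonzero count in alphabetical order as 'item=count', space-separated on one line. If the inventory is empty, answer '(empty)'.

After 1 (gather 2 copper): copper=2
After 2 (gather 5 rubber): copper=2 rubber=5
After 3 (craft cloth): cloth=4 rubber=5
After 4 (craft sprocket): cloth=4 rubber=1 sprocket=1
After 5 (gather 3 copper): cloth=4 copper=3 rubber=1 sprocket=1
After 6 (craft cloth): cloth=8 copper=1 rubber=1 sprocket=1
After 7 (gather 1 rubber): cloth=8 copper=1 rubber=2 sprocket=1
After 8 (consume 1 rubber): cloth=8 copper=1 rubber=1 sprocket=1
After 9 (gather 4 rubber): cloth=8 copper=1 rubber=5 sprocket=1
After 10 (craft sprocket): cloth=8 copper=1 rubber=1 sprocket=2
After 11 (gather 4 copper): cloth=8 copper=5 rubber=1 sprocket=2
After 12 (gather 4 rubber): cloth=8 copper=5 rubber=5 sprocket=2
After 13 (consume 3 rubber): cloth=8 copper=5 rubber=2 sprocket=2
After 14 (gather 2 copper): cloth=8 copper=7 rubber=2 sprocket=2

Answer: cloth=8 copper=7 rubber=2 sprocket=2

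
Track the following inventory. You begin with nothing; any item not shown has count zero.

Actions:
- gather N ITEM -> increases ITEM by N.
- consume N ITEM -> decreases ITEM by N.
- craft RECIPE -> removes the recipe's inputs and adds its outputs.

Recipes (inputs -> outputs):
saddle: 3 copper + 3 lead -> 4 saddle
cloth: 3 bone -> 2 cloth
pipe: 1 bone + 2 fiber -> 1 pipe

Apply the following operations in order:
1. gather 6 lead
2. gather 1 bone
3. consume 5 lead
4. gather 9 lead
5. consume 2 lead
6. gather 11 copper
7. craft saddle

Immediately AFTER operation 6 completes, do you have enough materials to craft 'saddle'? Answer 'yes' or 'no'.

After 1 (gather 6 lead): lead=6
After 2 (gather 1 bone): bone=1 lead=6
After 3 (consume 5 lead): bone=1 lead=1
After 4 (gather 9 lead): bone=1 lead=10
After 5 (consume 2 lead): bone=1 lead=8
After 6 (gather 11 copper): bone=1 copper=11 lead=8

Answer: yes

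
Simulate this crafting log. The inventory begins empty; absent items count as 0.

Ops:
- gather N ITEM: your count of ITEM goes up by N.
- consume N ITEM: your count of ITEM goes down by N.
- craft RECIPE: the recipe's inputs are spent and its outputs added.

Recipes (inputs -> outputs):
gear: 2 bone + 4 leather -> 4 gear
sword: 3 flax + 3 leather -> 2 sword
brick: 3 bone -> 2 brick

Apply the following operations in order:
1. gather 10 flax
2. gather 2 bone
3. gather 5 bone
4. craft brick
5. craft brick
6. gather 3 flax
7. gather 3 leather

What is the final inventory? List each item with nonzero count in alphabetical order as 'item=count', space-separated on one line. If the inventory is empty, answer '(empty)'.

Answer: bone=1 brick=4 flax=13 leather=3

Derivation:
After 1 (gather 10 flax): flax=10
After 2 (gather 2 bone): bone=2 flax=10
After 3 (gather 5 bone): bone=7 flax=10
After 4 (craft brick): bone=4 brick=2 flax=10
After 5 (craft brick): bone=1 brick=4 flax=10
After 6 (gather 3 flax): bone=1 brick=4 flax=13
After 7 (gather 3 leather): bone=1 brick=4 flax=13 leather=3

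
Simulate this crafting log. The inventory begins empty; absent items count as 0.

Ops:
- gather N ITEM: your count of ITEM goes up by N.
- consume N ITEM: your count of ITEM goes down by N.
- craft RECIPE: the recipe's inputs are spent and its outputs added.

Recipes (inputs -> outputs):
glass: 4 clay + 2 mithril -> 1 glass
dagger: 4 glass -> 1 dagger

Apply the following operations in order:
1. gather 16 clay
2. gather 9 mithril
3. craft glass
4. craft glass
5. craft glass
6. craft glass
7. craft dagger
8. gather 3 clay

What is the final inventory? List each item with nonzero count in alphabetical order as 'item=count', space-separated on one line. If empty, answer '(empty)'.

Answer: clay=3 dagger=1 mithril=1

Derivation:
After 1 (gather 16 clay): clay=16
After 2 (gather 9 mithril): clay=16 mithril=9
After 3 (craft glass): clay=12 glass=1 mithril=7
After 4 (craft glass): clay=8 glass=2 mithril=5
After 5 (craft glass): clay=4 glass=3 mithril=3
After 6 (craft glass): glass=4 mithril=1
After 7 (craft dagger): dagger=1 mithril=1
After 8 (gather 3 clay): clay=3 dagger=1 mithril=1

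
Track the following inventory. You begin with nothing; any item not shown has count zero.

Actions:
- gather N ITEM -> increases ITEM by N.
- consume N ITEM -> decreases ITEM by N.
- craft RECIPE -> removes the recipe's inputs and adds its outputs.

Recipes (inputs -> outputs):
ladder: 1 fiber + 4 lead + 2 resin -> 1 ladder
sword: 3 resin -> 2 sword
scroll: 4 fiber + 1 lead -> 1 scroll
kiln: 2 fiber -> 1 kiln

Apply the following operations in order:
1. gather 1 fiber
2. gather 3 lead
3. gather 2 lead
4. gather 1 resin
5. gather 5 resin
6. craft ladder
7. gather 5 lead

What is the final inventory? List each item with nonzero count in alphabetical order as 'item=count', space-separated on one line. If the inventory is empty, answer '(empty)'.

After 1 (gather 1 fiber): fiber=1
After 2 (gather 3 lead): fiber=1 lead=3
After 3 (gather 2 lead): fiber=1 lead=5
After 4 (gather 1 resin): fiber=1 lead=5 resin=1
After 5 (gather 5 resin): fiber=1 lead=5 resin=6
After 6 (craft ladder): ladder=1 lead=1 resin=4
After 7 (gather 5 lead): ladder=1 lead=6 resin=4

Answer: ladder=1 lead=6 resin=4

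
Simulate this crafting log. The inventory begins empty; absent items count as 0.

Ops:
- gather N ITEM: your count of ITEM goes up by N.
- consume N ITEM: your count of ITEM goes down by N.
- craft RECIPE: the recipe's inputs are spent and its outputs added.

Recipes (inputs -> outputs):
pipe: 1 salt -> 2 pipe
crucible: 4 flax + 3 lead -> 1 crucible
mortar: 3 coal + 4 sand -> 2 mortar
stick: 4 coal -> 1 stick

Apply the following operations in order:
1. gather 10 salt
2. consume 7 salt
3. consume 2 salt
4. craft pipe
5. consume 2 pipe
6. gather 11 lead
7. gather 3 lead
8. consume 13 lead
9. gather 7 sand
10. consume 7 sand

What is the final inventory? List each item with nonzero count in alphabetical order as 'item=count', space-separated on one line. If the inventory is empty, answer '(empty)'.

Answer: lead=1

Derivation:
After 1 (gather 10 salt): salt=10
After 2 (consume 7 salt): salt=3
After 3 (consume 2 salt): salt=1
After 4 (craft pipe): pipe=2
After 5 (consume 2 pipe): (empty)
After 6 (gather 11 lead): lead=11
After 7 (gather 3 lead): lead=14
After 8 (consume 13 lead): lead=1
After 9 (gather 7 sand): lead=1 sand=7
After 10 (consume 7 sand): lead=1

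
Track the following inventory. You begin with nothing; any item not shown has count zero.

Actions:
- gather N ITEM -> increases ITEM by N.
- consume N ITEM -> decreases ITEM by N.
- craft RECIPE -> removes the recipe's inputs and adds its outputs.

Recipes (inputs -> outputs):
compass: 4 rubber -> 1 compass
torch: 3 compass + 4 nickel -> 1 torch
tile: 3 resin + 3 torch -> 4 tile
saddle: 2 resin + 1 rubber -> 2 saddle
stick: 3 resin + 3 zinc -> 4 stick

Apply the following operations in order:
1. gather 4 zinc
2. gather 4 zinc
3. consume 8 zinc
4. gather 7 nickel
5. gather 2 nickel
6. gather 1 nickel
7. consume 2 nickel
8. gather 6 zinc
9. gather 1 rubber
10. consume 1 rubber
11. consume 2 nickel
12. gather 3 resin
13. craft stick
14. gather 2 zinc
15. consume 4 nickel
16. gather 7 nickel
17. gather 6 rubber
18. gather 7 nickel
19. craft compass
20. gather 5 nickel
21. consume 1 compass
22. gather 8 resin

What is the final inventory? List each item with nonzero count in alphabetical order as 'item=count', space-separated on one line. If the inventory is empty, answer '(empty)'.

Answer: nickel=21 resin=8 rubber=2 stick=4 zinc=5

Derivation:
After 1 (gather 4 zinc): zinc=4
After 2 (gather 4 zinc): zinc=8
After 3 (consume 8 zinc): (empty)
After 4 (gather 7 nickel): nickel=7
After 5 (gather 2 nickel): nickel=9
After 6 (gather 1 nickel): nickel=10
After 7 (consume 2 nickel): nickel=8
After 8 (gather 6 zinc): nickel=8 zinc=6
After 9 (gather 1 rubber): nickel=8 rubber=1 zinc=6
After 10 (consume 1 rubber): nickel=8 zinc=6
After 11 (consume 2 nickel): nickel=6 zinc=6
After 12 (gather 3 resin): nickel=6 resin=3 zinc=6
After 13 (craft stick): nickel=6 stick=4 zinc=3
After 14 (gather 2 zinc): nickel=6 stick=4 zinc=5
After 15 (consume 4 nickel): nickel=2 stick=4 zinc=5
After 16 (gather 7 nickel): nickel=9 stick=4 zinc=5
After 17 (gather 6 rubber): nickel=9 rubber=6 stick=4 zinc=5
After 18 (gather 7 nickel): nickel=16 rubber=6 stick=4 zinc=5
After 19 (craft compass): compass=1 nickel=16 rubber=2 stick=4 zinc=5
After 20 (gather 5 nickel): compass=1 nickel=21 rubber=2 stick=4 zinc=5
After 21 (consume 1 compass): nickel=21 rubber=2 stick=4 zinc=5
After 22 (gather 8 resin): nickel=21 resin=8 rubber=2 stick=4 zinc=5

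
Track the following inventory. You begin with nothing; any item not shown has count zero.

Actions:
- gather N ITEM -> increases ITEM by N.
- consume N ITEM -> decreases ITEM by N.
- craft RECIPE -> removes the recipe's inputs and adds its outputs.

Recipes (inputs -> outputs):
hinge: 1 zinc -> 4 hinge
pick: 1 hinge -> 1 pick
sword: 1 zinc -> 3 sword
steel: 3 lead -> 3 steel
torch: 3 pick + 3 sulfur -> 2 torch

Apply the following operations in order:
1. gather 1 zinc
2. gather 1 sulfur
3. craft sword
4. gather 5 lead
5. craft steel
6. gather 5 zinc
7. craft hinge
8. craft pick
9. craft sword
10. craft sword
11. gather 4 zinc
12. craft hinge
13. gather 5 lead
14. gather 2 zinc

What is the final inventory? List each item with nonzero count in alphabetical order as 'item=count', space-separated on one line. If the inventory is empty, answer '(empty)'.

Answer: hinge=7 lead=7 pick=1 steel=3 sulfur=1 sword=9 zinc=7

Derivation:
After 1 (gather 1 zinc): zinc=1
After 2 (gather 1 sulfur): sulfur=1 zinc=1
After 3 (craft sword): sulfur=1 sword=3
After 4 (gather 5 lead): lead=5 sulfur=1 sword=3
After 5 (craft steel): lead=2 steel=3 sulfur=1 sword=3
After 6 (gather 5 zinc): lead=2 steel=3 sulfur=1 sword=3 zinc=5
After 7 (craft hinge): hinge=4 lead=2 steel=3 sulfur=1 sword=3 zinc=4
After 8 (craft pick): hinge=3 lead=2 pick=1 steel=3 sulfur=1 sword=3 zinc=4
After 9 (craft sword): hinge=3 lead=2 pick=1 steel=3 sulfur=1 sword=6 zinc=3
After 10 (craft sword): hinge=3 lead=2 pick=1 steel=3 sulfur=1 sword=9 zinc=2
After 11 (gather 4 zinc): hinge=3 lead=2 pick=1 steel=3 sulfur=1 sword=9 zinc=6
After 12 (craft hinge): hinge=7 lead=2 pick=1 steel=3 sulfur=1 sword=9 zinc=5
After 13 (gather 5 lead): hinge=7 lead=7 pick=1 steel=3 sulfur=1 sword=9 zinc=5
After 14 (gather 2 zinc): hinge=7 lead=7 pick=1 steel=3 sulfur=1 sword=9 zinc=7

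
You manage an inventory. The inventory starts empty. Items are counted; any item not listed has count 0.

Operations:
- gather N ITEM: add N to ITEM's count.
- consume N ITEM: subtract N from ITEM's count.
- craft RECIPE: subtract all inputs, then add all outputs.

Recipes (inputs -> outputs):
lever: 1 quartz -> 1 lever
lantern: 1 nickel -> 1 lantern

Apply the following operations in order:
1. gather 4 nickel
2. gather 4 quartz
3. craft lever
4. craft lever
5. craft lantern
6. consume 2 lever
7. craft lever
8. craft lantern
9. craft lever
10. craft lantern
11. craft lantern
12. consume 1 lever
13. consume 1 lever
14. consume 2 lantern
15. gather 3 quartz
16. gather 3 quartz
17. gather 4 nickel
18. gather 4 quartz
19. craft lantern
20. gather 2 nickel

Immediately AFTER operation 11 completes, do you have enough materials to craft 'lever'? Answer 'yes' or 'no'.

Answer: no

Derivation:
After 1 (gather 4 nickel): nickel=4
After 2 (gather 4 quartz): nickel=4 quartz=4
After 3 (craft lever): lever=1 nickel=4 quartz=3
After 4 (craft lever): lever=2 nickel=4 quartz=2
After 5 (craft lantern): lantern=1 lever=2 nickel=3 quartz=2
After 6 (consume 2 lever): lantern=1 nickel=3 quartz=2
After 7 (craft lever): lantern=1 lever=1 nickel=3 quartz=1
After 8 (craft lantern): lantern=2 lever=1 nickel=2 quartz=1
After 9 (craft lever): lantern=2 lever=2 nickel=2
After 10 (craft lantern): lantern=3 lever=2 nickel=1
After 11 (craft lantern): lantern=4 lever=2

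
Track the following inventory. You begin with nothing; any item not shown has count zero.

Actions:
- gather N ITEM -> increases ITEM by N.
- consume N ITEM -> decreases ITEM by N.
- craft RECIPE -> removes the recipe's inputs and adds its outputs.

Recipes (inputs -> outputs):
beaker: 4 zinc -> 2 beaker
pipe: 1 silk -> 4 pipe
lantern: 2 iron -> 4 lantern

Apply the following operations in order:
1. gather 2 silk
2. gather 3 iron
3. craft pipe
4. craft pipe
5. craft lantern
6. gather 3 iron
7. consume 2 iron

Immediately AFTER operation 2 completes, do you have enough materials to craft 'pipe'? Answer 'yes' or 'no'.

Answer: yes

Derivation:
After 1 (gather 2 silk): silk=2
After 2 (gather 3 iron): iron=3 silk=2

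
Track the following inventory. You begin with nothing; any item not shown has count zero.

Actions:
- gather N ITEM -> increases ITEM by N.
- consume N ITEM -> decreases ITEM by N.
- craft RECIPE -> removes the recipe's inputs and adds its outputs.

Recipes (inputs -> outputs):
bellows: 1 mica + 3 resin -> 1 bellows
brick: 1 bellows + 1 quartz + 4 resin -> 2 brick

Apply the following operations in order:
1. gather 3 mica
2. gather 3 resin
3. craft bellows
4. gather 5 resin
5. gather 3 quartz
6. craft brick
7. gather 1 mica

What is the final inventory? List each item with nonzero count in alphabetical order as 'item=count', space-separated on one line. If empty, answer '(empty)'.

Answer: brick=2 mica=3 quartz=2 resin=1

Derivation:
After 1 (gather 3 mica): mica=3
After 2 (gather 3 resin): mica=3 resin=3
After 3 (craft bellows): bellows=1 mica=2
After 4 (gather 5 resin): bellows=1 mica=2 resin=5
After 5 (gather 3 quartz): bellows=1 mica=2 quartz=3 resin=5
After 6 (craft brick): brick=2 mica=2 quartz=2 resin=1
After 7 (gather 1 mica): brick=2 mica=3 quartz=2 resin=1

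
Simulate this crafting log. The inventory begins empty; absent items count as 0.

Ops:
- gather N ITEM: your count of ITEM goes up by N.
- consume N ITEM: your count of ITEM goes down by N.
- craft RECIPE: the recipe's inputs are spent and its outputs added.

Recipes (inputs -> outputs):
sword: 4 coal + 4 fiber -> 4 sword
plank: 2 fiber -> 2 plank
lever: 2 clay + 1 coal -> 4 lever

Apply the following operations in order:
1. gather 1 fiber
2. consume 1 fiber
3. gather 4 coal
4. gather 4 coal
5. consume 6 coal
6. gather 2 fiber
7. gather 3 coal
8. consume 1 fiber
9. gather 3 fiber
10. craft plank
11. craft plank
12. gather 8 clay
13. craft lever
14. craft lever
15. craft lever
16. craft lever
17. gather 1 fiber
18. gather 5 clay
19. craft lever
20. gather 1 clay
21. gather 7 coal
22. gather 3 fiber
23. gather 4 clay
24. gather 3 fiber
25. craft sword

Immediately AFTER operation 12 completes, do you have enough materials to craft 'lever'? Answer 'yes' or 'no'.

Answer: yes

Derivation:
After 1 (gather 1 fiber): fiber=1
After 2 (consume 1 fiber): (empty)
After 3 (gather 4 coal): coal=4
After 4 (gather 4 coal): coal=8
After 5 (consume 6 coal): coal=2
After 6 (gather 2 fiber): coal=2 fiber=2
After 7 (gather 3 coal): coal=5 fiber=2
After 8 (consume 1 fiber): coal=5 fiber=1
After 9 (gather 3 fiber): coal=5 fiber=4
After 10 (craft plank): coal=5 fiber=2 plank=2
After 11 (craft plank): coal=5 plank=4
After 12 (gather 8 clay): clay=8 coal=5 plank=4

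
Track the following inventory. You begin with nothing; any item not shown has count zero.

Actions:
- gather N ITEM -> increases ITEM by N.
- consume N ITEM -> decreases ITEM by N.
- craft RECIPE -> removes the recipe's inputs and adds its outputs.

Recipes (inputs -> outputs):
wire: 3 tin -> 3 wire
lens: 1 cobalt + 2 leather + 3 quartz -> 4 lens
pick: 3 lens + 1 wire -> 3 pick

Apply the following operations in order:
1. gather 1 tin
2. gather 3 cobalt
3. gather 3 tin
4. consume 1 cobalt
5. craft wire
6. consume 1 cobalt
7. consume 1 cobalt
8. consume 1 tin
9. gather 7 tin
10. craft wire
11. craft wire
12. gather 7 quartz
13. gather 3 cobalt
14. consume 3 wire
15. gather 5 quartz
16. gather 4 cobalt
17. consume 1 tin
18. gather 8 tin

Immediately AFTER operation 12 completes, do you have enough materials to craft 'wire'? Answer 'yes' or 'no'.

Answer: no

Derivation:
After 1 (gather 1 tin): tin=1
After 2 (gather 3 cobalt): cobalt=3 tin=1
After 3 (gather 3 tin): cobalt=3 tin=4
After 4 (consume 1 cobalt): cobalt=2 tin=4
After 5 (craft wire): cobalt=2 tin=1 wire=3
After 6 (consume 1 cobalt): cobalt=1 tin=1 wire=3
After 7 (consume 1 cobalt): tin=1 wire=3
After 8 (consume 1 tin): wire=3
After 9 (gather 7 tin): tin=7 wire=3
After 10 (craft wire): tin=4 wire=6
After 11 (craft wire): tin=1 wire=9
After 12 (gather 7 quartz): quartz=7 tin=1 wire=9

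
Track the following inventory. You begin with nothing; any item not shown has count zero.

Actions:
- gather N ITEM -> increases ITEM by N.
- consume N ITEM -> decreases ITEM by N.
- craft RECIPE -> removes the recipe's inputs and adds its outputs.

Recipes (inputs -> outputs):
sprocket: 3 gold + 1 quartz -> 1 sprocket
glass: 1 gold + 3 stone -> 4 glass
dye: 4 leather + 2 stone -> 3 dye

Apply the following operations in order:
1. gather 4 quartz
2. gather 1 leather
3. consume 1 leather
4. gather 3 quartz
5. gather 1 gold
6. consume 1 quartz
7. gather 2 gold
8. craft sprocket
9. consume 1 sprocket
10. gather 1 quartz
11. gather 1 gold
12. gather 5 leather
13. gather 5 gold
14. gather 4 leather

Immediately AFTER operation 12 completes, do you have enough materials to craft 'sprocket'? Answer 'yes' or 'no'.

After 1 (gather 4 quartz): quartz=4
After 2 (gather 1 leather): leather=1 quartz=4
After 3 (consume 1 leather): quartz=4
After 4 (gather 3 quartz): quartz=7
After 5 (gather 1 gold): gold=1 quartz=7
After 6 (consume 1 quartz): gold=1 quartz=6
After 7 (gather 2 gold): gold=3 quartz=6
After 8 (craft sprocket): quartz=5 sprocket=1
After 9 (consume 1 sprocket): quartz=5
After 10 (gather 1 quartz): quartz=6
After 11 (gather 1 gold): gold=1 quartz=6
After 12 (gather 5 leather): gold=1 leather=5 quartz=6

Answer: no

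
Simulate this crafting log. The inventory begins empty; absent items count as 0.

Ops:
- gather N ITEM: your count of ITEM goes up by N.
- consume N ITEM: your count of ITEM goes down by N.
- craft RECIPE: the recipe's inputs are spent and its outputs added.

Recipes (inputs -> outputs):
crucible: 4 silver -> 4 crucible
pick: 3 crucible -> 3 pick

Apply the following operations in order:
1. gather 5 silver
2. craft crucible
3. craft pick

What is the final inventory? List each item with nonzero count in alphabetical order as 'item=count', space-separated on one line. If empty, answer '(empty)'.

Answer: crucible=1 pick=3 silver=1

Derivation:
After 1 (gather 5 silver): silver=5
After 2 (craft crucible): crucible=4 silver=1
After 3 (craft pick): crucible=1 pick=3 silver=1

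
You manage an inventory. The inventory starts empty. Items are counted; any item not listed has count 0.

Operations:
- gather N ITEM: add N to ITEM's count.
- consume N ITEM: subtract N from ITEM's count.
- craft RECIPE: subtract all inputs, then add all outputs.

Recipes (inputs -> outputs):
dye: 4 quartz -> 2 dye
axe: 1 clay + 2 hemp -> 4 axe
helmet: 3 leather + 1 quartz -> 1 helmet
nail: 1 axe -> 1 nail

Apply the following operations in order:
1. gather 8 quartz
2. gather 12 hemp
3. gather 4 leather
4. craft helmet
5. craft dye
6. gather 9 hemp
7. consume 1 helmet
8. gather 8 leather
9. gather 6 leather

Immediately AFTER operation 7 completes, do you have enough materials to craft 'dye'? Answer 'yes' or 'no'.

Answer: no

Derivation:
After 1 (gather 8 quartz): quartz=8
After 2 (gather 12 hemp): hemp=12 quartz=8
After 3 (gather 4 leather): hemp=12 leather=4 quartz=8
After 4 (craft helmet): helmet=1 hemp=12 leather=1 quartz=7
After 5 (craft dye): dye=2 helmet=1 hemp=12 leather=1 quartz=3
After 6 (gather 9 hemp): dye=2 helmet=1 hemp=21 leather=1 quartz=3
After 7 (consume 1 helmet): dye=2 hemp=21 leather=1 quartz=3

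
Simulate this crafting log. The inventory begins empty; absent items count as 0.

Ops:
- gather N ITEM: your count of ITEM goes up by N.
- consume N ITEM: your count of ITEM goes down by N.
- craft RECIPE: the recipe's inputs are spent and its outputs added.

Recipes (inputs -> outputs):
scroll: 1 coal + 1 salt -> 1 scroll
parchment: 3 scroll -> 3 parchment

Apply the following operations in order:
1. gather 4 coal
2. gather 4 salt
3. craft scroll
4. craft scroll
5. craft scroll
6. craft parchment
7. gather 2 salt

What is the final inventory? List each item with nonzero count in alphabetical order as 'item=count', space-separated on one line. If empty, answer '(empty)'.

After 1 (gather 4 coal): coal=4
After 2 (gather 4 salt): coal=4 salt=4
After 3 (craft scroll): coal=3 salt=3 scroll=1
After 4 (craft scroll): coal=2 salt=2 scroll=2
After 5 (craft scroll): coal=1 salt=1 scroll=3
After 6 (craft parchment): coal=1 parchment=3 salt=1
After 7 (gather 2 salt): coal=1 parchment=3 salt=3

Answer: coal=1 parchment=3 salt=3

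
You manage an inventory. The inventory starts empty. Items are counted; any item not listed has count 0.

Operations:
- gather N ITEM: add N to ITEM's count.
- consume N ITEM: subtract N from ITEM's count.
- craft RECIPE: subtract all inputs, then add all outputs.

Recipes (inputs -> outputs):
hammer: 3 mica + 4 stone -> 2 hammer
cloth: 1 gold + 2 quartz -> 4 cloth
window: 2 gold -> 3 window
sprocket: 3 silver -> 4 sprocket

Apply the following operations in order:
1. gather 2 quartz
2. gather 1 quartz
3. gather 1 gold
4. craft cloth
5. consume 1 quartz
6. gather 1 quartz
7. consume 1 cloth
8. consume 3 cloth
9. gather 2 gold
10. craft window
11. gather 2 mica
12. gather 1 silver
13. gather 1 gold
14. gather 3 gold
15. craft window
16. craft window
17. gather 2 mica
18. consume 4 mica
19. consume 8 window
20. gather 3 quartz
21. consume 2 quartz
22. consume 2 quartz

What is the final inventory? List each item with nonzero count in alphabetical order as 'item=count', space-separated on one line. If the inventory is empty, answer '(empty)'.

Answer: silver=1 window=1

Derivation:
After 1 (gather 2 quartz): quartz=2
After 2 (gather 1 quartz): quartz=3
After 3 (gather 1 gold): gold=1 quartz=3
After 4 (craft cloth): cloth=4 quartz=1
After 5 (consume 1 quartz): cloth=4
After 6 (gather 1 quartz): cloth=4 quartz=1
After 7 (consume 1 cloth): cloth=3 quartz=1
After 8 (consume 3 cloth): quartz=1
After 9 (gather 2 gold): gold=2 quartz=1
After 10 (craft window): quartz=1 window=3
After 11 (gather 2 mica): mica=2 quartz=1 window=3
After 12 (gather 1 silver): mica=2 quartz=1 silver=1 window=3
After 13 (gather 1 gold): gold=1 mica=2 quartz=1 silver=1 window=3
After 14 (gather 3 gold): gold=4 mica=2 quartz=1 silver=1 window=3
After 15 (craft window): gold=2 mica=2 quartz=1 silver=1 window=6
After 16 (craft window): mica=2 quartz=1 silver=1 window=9
After 17 (gather 2 mica): mica=4 quartz=1 silver=1 window=9
After 18 (consume 4 mica): quartz=1 silver=1 window=9
After 19 (consume 8 window): quartz=1 silver=1 window=1
After 20 (gather 3 quartz): quartz=4 silver=1 window=1
After 21 (consume 2 quartz): quartz=2 silver=1 window=1
After 22 (consume 2 quartz): silver=1 window=1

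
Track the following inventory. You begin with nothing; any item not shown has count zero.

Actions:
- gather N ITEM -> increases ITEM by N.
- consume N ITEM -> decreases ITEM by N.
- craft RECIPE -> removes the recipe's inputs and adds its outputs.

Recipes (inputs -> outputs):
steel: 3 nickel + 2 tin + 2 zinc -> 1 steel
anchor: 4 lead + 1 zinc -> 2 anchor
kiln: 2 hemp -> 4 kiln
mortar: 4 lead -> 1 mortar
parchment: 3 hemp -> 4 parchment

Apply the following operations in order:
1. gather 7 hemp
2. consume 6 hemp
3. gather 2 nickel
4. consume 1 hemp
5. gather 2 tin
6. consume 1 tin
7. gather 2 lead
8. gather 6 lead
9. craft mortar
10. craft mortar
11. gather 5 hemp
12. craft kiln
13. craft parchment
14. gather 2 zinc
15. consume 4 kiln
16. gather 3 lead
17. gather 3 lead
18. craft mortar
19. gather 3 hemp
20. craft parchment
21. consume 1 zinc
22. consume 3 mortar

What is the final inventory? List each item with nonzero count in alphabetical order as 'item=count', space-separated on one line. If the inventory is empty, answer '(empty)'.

After 1 (gather 7 hemp): hemp=7
After 2 (consume 6 hemp): hemp=1
After 3 (gather 2 nickel): hemp=1 nickel=2
After 4 (consume 1 hemp): nickel=2
After 5 (gather 2 tin): nickel=2 tin=2
After 6 (consume 1 tin): nickel=2 tin=1
After 7 (gather 2 lead): lead=2 nickel=2 tin=1
After 8 (gather 6 lead): lead=8 nickel=2 tin=1
After 9 (craft mortar): lead=4 mortar=1 nickel=2 tin=1
After 10 (craft mortar): mortar=2 nickel=2 tin=1
After 11 (gather 5 hemp): hemp=5 mortar=2 nickel=2 tin=1
After 12 (craft kiln): hemp=3 kiln=4 mortar=2 nickel=2 tin=1
After 13 (craft parchment): kiln=4 mortar=2 nickel=2 parchment=4 tin=1
After 14 (gather 2 zinc): kiln=4 mortar=2 nickel=2 parchment=4 tin=1 zinc=2
After 15 (consume 4 kiln): mortar=2 nickel=2 parchment=4 tin=1 zinc=2
After 16 (gather 3 lead): lead=3 mortar=2 nickel=2 parchment=4 tin=1 zinc=2
After 17 (gather 3 lead): lead=6 mortar=2 nickel=2 parchment=4 tin=1 zinc=2
After 18 (craft mortar): lead=2 mortar=3 nickel=2 parchment=4 tin=1 zinc=2
After 19 (gather 3 hemp): hemp=3 lead=2 mortar=3 nickel=2 parchment=4 tin=1 zinc=2
After 20 (craft parchment): lead=2 mortar=3 nickel=2 parchment=8 tin=1 zinc=2
After 21 (consume 1 zinc): lead=2 mortar=3 nickel=2 parchment=8 tin=1 zinc=1
After 22 (consume 3 mortar): lead=2 nickel=2 parchment=8 tin=1 zinc=1

Answer: lead=2 nickel=2 parchment=8 tin=1 zinc=1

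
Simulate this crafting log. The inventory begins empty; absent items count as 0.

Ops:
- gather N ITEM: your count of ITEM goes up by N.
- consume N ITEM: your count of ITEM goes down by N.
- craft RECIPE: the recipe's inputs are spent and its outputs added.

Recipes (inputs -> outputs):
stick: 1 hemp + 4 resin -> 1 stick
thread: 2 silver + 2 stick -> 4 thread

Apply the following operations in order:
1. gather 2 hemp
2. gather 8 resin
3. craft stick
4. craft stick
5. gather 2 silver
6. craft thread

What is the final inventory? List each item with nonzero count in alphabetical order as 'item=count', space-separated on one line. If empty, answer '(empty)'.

Answer: thread=4

Derivation:
After 1 (gather 2 hemp): hemp=2
After 2 (gather 8 resin): hemp=2 resin=8
After 3 (craft stick): hemp=1 resin=4 stick=1
After 4 (craft stick): stick=2
After 5 (gather 2 silver): silver=2 stick=2
After 6 (craft thread): thread=4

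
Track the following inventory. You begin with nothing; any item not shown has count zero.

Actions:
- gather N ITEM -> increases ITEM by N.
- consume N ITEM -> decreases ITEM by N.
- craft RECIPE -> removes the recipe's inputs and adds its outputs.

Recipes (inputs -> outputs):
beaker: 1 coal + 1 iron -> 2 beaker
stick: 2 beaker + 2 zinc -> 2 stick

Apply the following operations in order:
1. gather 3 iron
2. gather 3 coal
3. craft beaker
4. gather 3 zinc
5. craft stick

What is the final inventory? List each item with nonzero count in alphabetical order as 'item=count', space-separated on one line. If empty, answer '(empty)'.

After 1 (gather 3 iron): iron=3
After 2 (gather 3 coal): coal=3 iron=3
After 3 (craft beaker): beaker=2 coal=2 iron=2
After 4 (gather 3 zinc): beaker=2 coal=2 iron=2 zinc=3
After 5 (craft stick): coal=2 iron=2 stick=2 zinc=1

Answer: coal=2 iron=2 stick=2 zinc=1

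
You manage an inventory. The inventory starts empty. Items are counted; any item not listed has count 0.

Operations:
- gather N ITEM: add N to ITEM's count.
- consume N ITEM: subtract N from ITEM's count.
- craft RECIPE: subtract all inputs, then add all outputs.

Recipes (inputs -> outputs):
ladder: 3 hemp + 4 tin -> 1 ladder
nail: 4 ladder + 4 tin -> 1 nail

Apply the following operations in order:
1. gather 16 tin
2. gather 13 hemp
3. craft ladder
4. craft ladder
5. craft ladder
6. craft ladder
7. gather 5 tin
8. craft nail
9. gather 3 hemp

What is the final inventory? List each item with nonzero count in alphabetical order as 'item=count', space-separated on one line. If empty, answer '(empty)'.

After 1 (gather 16 tin): tin=16
After 2 (gather 13 hemp): hemp=13 tin=16
After 3 (craft ladder): hemp=10 ladder=1 tin=12
After 4 (craft ladder): hemp=7 ladder=2 tin=8
After 5 (craft ladder): hemp=4 ladder=3 tin=4
After 6 (craft ladder): hemp=1 ladder=4
After 7 (gather 5 tin): hemp=1 ladder=4 tin=5
After 8 (craft nail): hemp=1 nail=1 tin=1
After 9 (gather 3 hemp): hemp=4 nail=1 tin=1

Answer: hemp=4 nail=1 tin=1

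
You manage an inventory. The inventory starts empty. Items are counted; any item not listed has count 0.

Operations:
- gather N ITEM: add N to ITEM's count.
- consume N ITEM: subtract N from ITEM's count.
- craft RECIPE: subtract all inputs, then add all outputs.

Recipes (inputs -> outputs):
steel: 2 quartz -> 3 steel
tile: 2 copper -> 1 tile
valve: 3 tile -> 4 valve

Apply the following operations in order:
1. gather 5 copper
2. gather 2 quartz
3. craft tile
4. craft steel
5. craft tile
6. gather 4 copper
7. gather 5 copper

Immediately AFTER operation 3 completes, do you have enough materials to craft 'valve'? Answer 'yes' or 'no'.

After 1 (gather 5 copper): copper=5
After 2 (gather 2 quartz): copper=5 quartz=2
After 3 (craft tile): copper=3 quartz=2 tile=1

Answer: no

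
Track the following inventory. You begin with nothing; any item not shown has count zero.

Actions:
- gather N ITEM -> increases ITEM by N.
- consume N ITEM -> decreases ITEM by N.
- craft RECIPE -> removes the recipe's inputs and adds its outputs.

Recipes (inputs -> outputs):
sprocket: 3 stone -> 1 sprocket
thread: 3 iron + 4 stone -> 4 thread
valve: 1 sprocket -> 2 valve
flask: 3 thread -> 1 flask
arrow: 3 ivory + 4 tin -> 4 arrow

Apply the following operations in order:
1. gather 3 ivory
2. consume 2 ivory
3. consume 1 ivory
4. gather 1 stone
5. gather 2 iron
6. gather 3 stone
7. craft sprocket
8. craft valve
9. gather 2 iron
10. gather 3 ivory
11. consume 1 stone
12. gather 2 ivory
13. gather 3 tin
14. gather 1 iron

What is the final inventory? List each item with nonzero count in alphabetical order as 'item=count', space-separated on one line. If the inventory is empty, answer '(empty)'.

Answer: iron=5 ivory=5 tin=3 valve=2

Derivation:
After 1 (gather 3 ivory): ivory=3
After 2 (consume 2 ivory): ivory=1
After 3 (consume 1 ivory): (empty)
After 4 (gather 1 stone): stone=1
After 5 (gather 2 iron): iron=2 stone=1
After 6 (gather 3 stone): iron=2 stone=4
After 7 (craft sprocket): iron=2 sprocket=1 stone=1
After 8 (craft valve): iron=2 stone=1 valve=2
After 9 (gather 2 iron): iron=4 stone=1 valve=2
After 10 (gather 3 ivory): iron=4 ivory=3 stone=1 valve=2
After 11 (consume 1 stone): iron=4 ivory=3 valve=2
After 12 (gather 2 ivory): iron=4 ivory=5 valve=2
After 13 (gather 3 tin): iron=4 ivory=5 tin=3 valve=2
After 14 (gather 1 iron): iron=5 ivory=5 tin=3 valve=2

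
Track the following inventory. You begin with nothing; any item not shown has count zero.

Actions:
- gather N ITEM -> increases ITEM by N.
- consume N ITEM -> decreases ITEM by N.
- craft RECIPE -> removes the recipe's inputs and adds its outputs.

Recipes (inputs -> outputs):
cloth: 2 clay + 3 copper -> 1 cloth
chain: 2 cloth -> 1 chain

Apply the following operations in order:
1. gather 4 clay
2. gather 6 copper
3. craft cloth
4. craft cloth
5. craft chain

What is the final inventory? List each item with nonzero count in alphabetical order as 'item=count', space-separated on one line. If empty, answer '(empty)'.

After 1 (gather 4 clay): clay=4
After 2 (gather 6 copper): clay=4 copper=6
After 3 (craft cloth): clay=2 cloth=1 copper=3
After 4 (craft cloth): cloth=2
After 5 (craft chain): chain=1

Answer: chain=1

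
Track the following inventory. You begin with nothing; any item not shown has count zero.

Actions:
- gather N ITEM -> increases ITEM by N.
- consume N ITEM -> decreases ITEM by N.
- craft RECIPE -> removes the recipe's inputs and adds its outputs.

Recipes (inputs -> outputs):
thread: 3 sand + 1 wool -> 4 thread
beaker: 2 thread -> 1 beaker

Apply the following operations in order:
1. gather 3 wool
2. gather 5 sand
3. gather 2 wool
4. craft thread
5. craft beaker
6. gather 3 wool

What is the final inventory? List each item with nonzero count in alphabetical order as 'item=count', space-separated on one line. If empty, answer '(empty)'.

Answer: beaker=1 sand=2 thread=2 wool=7

Derivation:
After 1 (gather 3 wool): wool=3
After 2 (gather 5 sand): sand=5 wool=3
After 3 (gather 2 wool): sand=5 wool=5
After 4 (craft thread): sand=2 thread=4 wool=4
After 5 (craft beaker): beaker=1 sand=2 thread=2 wool=4
After 6 (gather 3 wool): beaker=1 sand=2 thread=2 wool=7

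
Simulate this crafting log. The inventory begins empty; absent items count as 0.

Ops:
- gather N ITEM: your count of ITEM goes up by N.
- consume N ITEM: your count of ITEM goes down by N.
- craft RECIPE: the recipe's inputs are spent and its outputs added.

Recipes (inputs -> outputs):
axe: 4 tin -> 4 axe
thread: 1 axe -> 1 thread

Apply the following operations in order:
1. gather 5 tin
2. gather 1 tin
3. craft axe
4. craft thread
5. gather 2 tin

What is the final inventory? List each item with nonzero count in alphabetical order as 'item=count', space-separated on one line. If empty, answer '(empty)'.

Answer: axe=3 thread=1 tin=4

Derivation:
After 1 (gather 5 tin): tin=5
After 2 (gather 1 tin): tin=6
After 3 (craft axe): axe=4 tin=2
After 4 (craft thread): axe=3 thread=1 tin=2
After 5 (gather 2 tin): axe=3 thread=1 tin=4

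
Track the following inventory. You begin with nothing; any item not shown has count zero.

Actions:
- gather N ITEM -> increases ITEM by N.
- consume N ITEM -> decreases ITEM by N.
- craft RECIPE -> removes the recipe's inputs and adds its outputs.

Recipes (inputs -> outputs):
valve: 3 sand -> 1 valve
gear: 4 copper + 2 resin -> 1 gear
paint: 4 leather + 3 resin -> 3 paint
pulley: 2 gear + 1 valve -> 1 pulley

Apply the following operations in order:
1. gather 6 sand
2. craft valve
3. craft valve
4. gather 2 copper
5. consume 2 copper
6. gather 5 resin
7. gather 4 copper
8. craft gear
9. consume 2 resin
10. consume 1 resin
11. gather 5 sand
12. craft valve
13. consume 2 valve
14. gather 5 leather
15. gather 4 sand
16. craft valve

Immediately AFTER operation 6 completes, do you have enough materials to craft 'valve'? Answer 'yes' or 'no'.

Answer: no

Derivation:
After 1 (gather 6 sand): sand=6
After 2 (craft valve): sand=3 valve=1
After 3 (craft valve): valve=2
After 4 (gather 2 copper): copper=2 valve=2
After 5 (consume 2 copper): valve=2
After 6 (gather 5 resin): resin=5 valve=2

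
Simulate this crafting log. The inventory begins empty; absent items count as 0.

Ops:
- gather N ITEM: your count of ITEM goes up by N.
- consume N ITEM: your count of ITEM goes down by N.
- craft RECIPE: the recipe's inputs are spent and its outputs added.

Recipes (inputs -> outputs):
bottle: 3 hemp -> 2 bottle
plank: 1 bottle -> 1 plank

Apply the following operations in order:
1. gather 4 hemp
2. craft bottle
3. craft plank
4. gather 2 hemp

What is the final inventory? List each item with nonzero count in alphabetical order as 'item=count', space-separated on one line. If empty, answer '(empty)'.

Answer: bottle=1 hemp=3 plank=1

Derivation:
After 1 (gather 4 hemp): hemp=4
After 2 (craft bottle): bottle=2 hemp=1
After 3 (craft plank): bottle=1 hemp=1 plank=1
After 4 (gather 2 hemp): bottle=1 hemp=3 plank=1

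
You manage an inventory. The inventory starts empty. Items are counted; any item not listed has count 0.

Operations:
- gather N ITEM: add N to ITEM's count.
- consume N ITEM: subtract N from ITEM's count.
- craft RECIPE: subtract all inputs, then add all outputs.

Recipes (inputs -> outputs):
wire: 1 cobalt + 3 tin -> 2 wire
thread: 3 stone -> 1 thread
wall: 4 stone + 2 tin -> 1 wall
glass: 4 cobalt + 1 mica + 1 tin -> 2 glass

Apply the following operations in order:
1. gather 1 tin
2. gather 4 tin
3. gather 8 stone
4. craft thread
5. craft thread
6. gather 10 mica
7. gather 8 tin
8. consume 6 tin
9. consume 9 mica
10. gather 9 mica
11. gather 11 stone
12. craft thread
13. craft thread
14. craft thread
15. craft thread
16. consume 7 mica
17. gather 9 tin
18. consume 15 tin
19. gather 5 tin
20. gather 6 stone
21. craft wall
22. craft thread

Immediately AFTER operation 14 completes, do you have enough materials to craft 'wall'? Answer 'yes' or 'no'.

Answer: yes

Derivation:
After 1 (gather 1 tin): tin=1
After 2 (gather 4 tin): tin=5
After 3 (gather 8 stone): stone=8 tin=5
After 4 (craft thread): stone=5 thread=1 tin=5
After 5 (craft thread): stone=2 thread=2 tin=5
After 6 (gather 10 mica): mica=10 stone=2 thread=2 tin=5
After 7 (gather 8 tin): mica=10 stone=2 thread=2 tin=13
After 8 (consume 6 tin): mica=10 stone=2 thread=2 tin=7
After 9 (consume 9 mica): mica=1 stone=2 thread=2 tin=7
After 10 (gather 9 mica): mica=10 stone=2 thread=2 tin=7
After 11 (gather 11 stone): mica=10 stone=13 thread=2 tin=7
After 12 (craft thread): mica=10 stone=10 thread=3 tin=7
After 13 (craft thread): mica=10 stone=7 thread=4 tin=7
After 14 (craft thread): mica=10 stone=4 thread=5 tin=7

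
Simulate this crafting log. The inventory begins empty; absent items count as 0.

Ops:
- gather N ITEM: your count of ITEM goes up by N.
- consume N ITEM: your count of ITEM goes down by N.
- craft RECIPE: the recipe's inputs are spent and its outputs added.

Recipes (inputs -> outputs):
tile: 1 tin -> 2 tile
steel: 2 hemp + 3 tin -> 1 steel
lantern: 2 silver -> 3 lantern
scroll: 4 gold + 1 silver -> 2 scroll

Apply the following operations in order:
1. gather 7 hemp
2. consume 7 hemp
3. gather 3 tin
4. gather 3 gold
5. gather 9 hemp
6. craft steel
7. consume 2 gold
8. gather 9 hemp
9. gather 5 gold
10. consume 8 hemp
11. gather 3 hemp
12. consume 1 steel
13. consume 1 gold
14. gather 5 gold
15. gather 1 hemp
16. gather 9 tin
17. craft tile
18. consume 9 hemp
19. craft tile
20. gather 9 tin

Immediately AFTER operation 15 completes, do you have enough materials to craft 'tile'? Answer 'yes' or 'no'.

After 1 (gather 7 hemp): hemp=7
After 2 (consume 7 hemp): (empty)
After 3 (gather 3 tin): tin=3
After 4 (gather 3 gold): gold=3 tin=3
After 5 (gather 9 hemp): gold=3 hemp=9 tin=3
After 6 (craft steel): gold=3 hemp=7 steel=1
After 7 (consume 2 gold): gold=1 hemp=7 steel=1
After 8 (gather 9 hemp): gold=1 hemp=16 steel=1
After 9 (gather 5 gold): gold=6 hemp=16 steel=1
After 10 (consume 8 hemp): gold=6 hemp=8 steel=1
After 11 (gather 3 hemp): gold=6 hemp=11 steel=1
After 12 (consume 1 steel): gold=6 hemp=11
After 13 (consume 1 gold): gold=5 hemp=11
After 14 (gather 5 gold): gold=10 hemp=11
After 15 (gather 1 hemp): gold=10 hemp=12

Answer: no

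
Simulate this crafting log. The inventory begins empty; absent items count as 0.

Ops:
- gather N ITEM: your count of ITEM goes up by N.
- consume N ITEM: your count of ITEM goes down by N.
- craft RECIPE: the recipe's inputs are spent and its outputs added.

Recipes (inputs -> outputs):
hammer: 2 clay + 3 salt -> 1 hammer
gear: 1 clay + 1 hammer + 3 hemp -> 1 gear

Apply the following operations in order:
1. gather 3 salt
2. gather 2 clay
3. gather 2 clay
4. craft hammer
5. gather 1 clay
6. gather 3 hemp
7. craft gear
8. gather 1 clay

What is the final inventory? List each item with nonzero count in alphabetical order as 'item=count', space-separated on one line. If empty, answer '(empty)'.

After 1 (gather 3 salt): salt=3
After 2 (gather 2 clay): clay=2 salt=3
After 3 (gather 2 clay): clay=4 salt=3
After 4 (craft hammer): clay=2 hammer=1
After 5 (gather 1 clay): clay=3 hammer=1
After 6 (gather 3 hemp): clay=3 hammer=1 hemp=3
After 7 (craft gear): clay=2 gear=1
After 8 (gather 1 clay): clay=3 gear=1

Answer: clay=3 gear=1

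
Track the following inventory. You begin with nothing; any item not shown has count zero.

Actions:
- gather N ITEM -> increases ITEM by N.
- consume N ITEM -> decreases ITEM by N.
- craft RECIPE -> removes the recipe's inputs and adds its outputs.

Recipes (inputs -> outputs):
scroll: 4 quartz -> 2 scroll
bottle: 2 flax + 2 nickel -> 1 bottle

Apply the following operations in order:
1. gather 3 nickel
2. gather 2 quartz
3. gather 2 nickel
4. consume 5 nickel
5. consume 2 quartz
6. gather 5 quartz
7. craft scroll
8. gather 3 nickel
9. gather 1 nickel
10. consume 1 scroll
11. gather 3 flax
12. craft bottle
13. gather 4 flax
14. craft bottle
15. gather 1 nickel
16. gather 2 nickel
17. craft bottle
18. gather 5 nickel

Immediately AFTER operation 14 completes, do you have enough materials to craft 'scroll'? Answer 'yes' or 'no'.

Answer: no

Derivation:
After 1 (gather 3 nickel): nickel=3
After 2 (gather 2 quartz): nickel=3 quartz=2
After 3 (gather 2 nickel): nickel=5 quartz=2
After 4 (consume 5 nickel): quartz=2
After 5 (consume 2 quartz): (empty)
After 6 (gather 5 quartz): quartz=5
After 7 (craft scroll): quartz=1 scroll=2
After 8 (gather 3 nickel): nickel=3 quartz=1 scroll=2
After 9 (gather 1 nickel): nickel=4 quartz=1 scroll=2
After 10 (consume 1 scroll): nickel=4 quartz=1 scroll=1
After 11 (gather 3 flax): flax=3 nickel=4 quartz=1 scroll=1
After 12 (craft bottle): bottle=1 flax=1 nickel=2 quartz=1 scroll=1
After 13 (gather 4 flax): bottle=1 flax=5 nickel=2 quartz=1 scroll=1
After 14 (craft bottle): bottle=2 flax=3 quartz=1 scroll=1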